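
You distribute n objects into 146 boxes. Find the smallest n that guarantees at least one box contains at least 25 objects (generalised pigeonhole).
n = (25 − 1)·146 + 1 = 3505

By the generalised pigeonhole principle, to guarantee some box contains ≥ r objects we need more than (r − 1) · k objects total. Threshold: n = (r − 1) · k + 1. With r = 25 and k = 146: n = 24 · 146 + 1 = 3504 + 1 = 3505. For n = 3504 = 24 · 146, we can put exactly 24 objects in every box, avoiding 25 in any single one — so 3505 is tight.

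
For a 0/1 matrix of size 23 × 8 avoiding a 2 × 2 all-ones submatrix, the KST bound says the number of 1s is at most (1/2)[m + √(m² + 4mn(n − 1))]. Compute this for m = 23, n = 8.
z(23, 8; 2, 2) ≤ (1/2)[23 + √(23² + 4·23·8·7)] = (1/2)[23 + √5681] = 49.1862

Kővári–Sós–Turán: let r_1, ..., r_23 be the row sums and z = Σ r_i the total number of 1s. Each pair of columns can share at most one row with both entries 1 (else a 2×2 all-ones block appears), so Σ_i C(r_i, 2) ≤ C(8, 2) = 28. By convexity Σ_i C(r_i, 2) ≥ 23·C(z/23, 2) = z(z − 23)/(2·23), giving z² − 23z − 23·8·7 ≤ 0 and hence z ≤ (1/2)[23 + √(529 + 4·1288)] = (1/2)[23 + √5681] ≈ (1/2)(23 + 75.3724) = 49.1862.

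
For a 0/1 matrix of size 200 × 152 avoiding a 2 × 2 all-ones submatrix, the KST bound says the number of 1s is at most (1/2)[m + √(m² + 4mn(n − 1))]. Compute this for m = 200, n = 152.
z(200, 152; 2, 2) ≤ (1/2)[200 + √(200² + 4·200·152·151)] = (1/2)[200 + √18401600] = 2244.8543

Kővári–Sós–Turán: let r_1, ..., r_200 be the row sums and z = Σ r_i the total number of 1s. Each pair of columns can share at most one row with both entries 1 (else a 2×2 all-ones block appears), so Σ_i C(r_i, 2) ≤ C(152, 2) = 11476. By convexity Σ_i C(r_i, 2) ≥ 200·C(z/200, 2) = z(z − 200)/(2·200), giving z² − 200z − 200·152·151 ≤ 0 and hence z ≤ (1/2)[200 + √(40000 + 4·4590400)] = (1/2)[200 + √18401600] ≈ (1/2)(200 + 4289.7086) = 2244.8543.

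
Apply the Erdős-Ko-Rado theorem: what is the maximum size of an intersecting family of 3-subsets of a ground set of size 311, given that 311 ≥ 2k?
max |F| = C(310, 2) = 47895

Erdős-Ko-Rado (1961): when n ≥ 2k, max |F| = C(n−1, k−1). The bound is attained by the star {A : i ∈ A} for any fixed i ∈ [n]. Here C(311−1, 3−1) = C(310, 2) = 47895.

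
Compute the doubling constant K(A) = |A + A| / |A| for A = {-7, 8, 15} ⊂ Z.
K = |A + A| / |A| = 6/3 = 2

Enumerate A + A = {a + b : a, b ∈ A}. With |A| = 3, there are |A|^2 = 9 ordered sum pairs; collecting distinct values, A + A = {-14, 1, 8, 16, 23, 30}, so |A + A| = 6. Thus K = 6/3 = 2. For comparison, the minimum possible |A + A| over all 3-element sets is 2·3 − 1 = 5 (so min K = 5/3), attained only by arithmetic progressions.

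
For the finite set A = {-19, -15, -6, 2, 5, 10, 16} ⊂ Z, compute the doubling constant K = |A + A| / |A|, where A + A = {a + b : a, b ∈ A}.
K = |A + A| / |A| = 26/7

Enumerate A + A = {a + b : a, b ∈ A}. With |A| = 7, there are |A|^2 = 49 ordered sum pairs; collecting distinct values, A + A = {-38, -34, -30, -25, -21, -17, -14, -13, -12, -10, -9, -5, -4, -3, -1, 1, 4, 7, 10, 12, 15, 18, 20, 21, 26, 32}, so |A + A| = 26. Thus K = 26/7. For comparison, the minimum possible |A + A| over all 7-element sets is 2·7 − 1 = 13 (so min K = 13/7), attained only by arithmetic progressions.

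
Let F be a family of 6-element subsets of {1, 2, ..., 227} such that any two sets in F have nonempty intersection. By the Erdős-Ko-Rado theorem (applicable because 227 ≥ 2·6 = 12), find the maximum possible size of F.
max |F| = C(226, 5) = 4699109520

Erdős-Ko-Rado (1961): when n ≥ 2k, max |F| = C(n−1, k−1). The bound is attained by the star {A : i ∈ A} for any fixed i ∈ [n]. Here C(227−1, 6−1) = C(226, 5) = 4699109520.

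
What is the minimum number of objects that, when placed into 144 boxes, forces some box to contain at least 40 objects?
n = (40 − 1)·144 + 1 = 5617

By the generalised pigeonhole principle, to guarantee some box contains ≥ r objects we need more than (r − 1) · k objects total. Threshold: n = (r − 1) · k + 1. With r = 40 and k = 144: n = 39 · 144 + 1 = 5616 + 1 = 5617. For n = 5616 = 39 · 144, we can put exactly 39 objects in every box, avoiding 40 in any single one — so 5617 is tight.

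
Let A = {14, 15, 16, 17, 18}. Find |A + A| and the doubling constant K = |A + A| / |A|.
K = |A + A| / |A| = 9/5

Enumerate A + A = {a + b : a, b ∈ A}. With |A| = 5, there are |A|^2 = 25 ordered sum pairs; collecting distinct values, A + A = {28, 29, 30, 31, 32, 33, 34, 35, 36}, so |A + A| = 9. Thus K = 9/5. Here |A + A| = 2|A| − 1 = 9, the minimum possible — so K = 9/5 is minimal, which holds iff A is an arithmetic progression.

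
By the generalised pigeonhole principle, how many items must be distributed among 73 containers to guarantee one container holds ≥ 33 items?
n = (33 − 1)·73 + 1 = 2337

By the generalised pigeonhole principle, to guarantee some box contains ≥ r objects we need more than (r − 1) · k objects total. Threshold: n = (r − 1) · k + 1. With r = 33 and k = 73: n = 32 · 73 + 1 = 2336 + 1 = 2337. For n = 2336 = 32 · 73, we can put exactly 32 objects in every box, avoiding 33 in any single one — so 2337 is tight.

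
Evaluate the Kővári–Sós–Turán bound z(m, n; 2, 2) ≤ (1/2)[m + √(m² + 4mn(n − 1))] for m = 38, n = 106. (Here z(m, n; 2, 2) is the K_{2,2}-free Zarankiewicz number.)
z(38, 106; 2, 2) ≤ (1/2)[38 + √(38² + 4·38·106·105)] = (1/2)[38 + √1693204] = 669.6159

Kővári–Sós–Turán: let r_1, ..., r_38 be the row sums and z = Σ r_i the total number of 1s. Each pair of columns can share at most one row with both entries 1 (else a 2×2 all-ones block appears), so Σ_i C(r_i, 2) ≤ C(106, 2) = 5565. By convexity Σ_i C(r_i, 2) ≥ 38·C(z/38, 2) = z(z − 38)/(2·38), giving z² − 38z − 38·106·105 ≤ 0 and hence z ≤ (1/2)[38 + √(1444 + 4·422940)] = (1/2)[38 + √1693204] ≈ (1/2)(38 + 1301.2317) = 669.6159.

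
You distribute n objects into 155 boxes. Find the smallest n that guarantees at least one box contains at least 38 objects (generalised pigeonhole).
n = (38 − 1)·155 + 1 = 5736

By the generalised pigeonhole principle, to guarantee some box contains ≥ r objects we need more than (r − 1) · k objects total. Threshold: n = (r − 1) · k + 1. With r = 38 and k = 155: n = 37 · 155 + 1 = 5735 + 1 = 5736. For n = 5735 = 37 · 155, we can put exactly 37 objects in every box, avoiding 38 in any single one — so 5736 is tight.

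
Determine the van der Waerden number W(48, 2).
W(48, 2) = 48 + 1 = 49

A 2-term AP is any pair of integers, so a monochromatic 2-AP exists iff some colour is used at least twice. With 48 colours, the colouring i ↦ i on {1, ..., 48} uses each colour once, avoiding any monochromatic pair, so W(48, 2) > 48. For {1, ..., 49}, pigeonhole forces two integers of the same colour, which form a monochromatic 2-AP. Hence W(48, 2) = 49.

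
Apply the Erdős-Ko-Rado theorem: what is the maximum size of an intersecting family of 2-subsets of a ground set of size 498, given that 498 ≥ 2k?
max |F| = C(497, 1) = 497

Erdős-Ko-Rado (1961): when n ≥ 2k, max |F| = C(n−1, k−1). The bound is attained by the star {A : i ∈ A} for any fixed i ∈ [n]. Here C(498−1, 2−1) = C(497, 1) = 497.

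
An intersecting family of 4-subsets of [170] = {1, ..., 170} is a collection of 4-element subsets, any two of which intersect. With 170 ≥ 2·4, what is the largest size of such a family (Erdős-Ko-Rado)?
max |F| = C(169, 3) = 790244

The Erdős-Ko-Rado theorem states: for n ≥ 2k, an intersecting family of k-subsets of an n-element set has size at most C(n − 1, k − 1), with equality for 'star' families {A ⊆ [n] : |A| = k, i ∈ A} (fix an element i). For n = 170, k = 4: C(169, 3) = 790244.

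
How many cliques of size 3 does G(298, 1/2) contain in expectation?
E[# K_3] = C(298, 3) · (1/2)^C(3, 2) = 4366296 / 2^3 = 545787

For each 3-subset S of vertices (there are C(298, 3) = 4366296 such S), let X_S = 1 if S induces a K_3 (all C(3, 2) = 3 edges present). Then P(X_S = 1) = (1/2)^3 = 1/8. By linearity of expectation, E[# K_3] = C(298, 3) · (1/2)^3 = 4366296 / 8 = 545787.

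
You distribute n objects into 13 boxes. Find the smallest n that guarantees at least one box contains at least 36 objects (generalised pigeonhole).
n = (36 − 1)·13 + 1 = 456

By the generalised pigeonhole principle, to guarantee some box contains ≥ r objects we need more than (r − 1) · k objects total. Threshold: n = (r − 1) · k + 1. With r = 36 and k = 13: n = 35 · 13 + 1 = 455 + 1 = 456. For n = 455 = 35 · 13, we can put exactly 35 objects in every box, avoiding 36 in any single one — so 456 is tight.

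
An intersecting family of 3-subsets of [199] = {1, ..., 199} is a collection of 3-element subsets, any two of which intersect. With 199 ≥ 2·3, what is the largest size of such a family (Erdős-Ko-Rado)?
max |F| = C(198, 2) = 19503

The Erdős-Ko-Rado theorem states: for n ≥ 2k, an intersecting family of k-subsets of an n-element set has size at most C(n − 1, k − 1), with equality for 'star' families {A ⊆ [n] : |A| = k, i ∈ A} (fix an element i). For n = 199, k = 3: C(198, 2) = 19503.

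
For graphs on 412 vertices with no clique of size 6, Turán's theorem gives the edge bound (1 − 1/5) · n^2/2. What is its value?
Turán density bound = (4/5) · 412^2/2 = 339488/5 ≈ 67897.6

Turán's theorem: ex(n, K_{r+1}) is achieved by the complete r-partite Turán graph T(n, r) with parts as balanced as possible, and is at most (1 − 1/r) · n^2/2. For r = 5, n = 412: the density bound is (4/5) · 169744/2 = 339488/5 ≈ 67897.6. The integer-valued extremum is e(T(412, 5)) = 67897, which is strictly less than the density bound 339488/5 since 5 ∤ 412 (the parts of T(412, 5) cannot all be equal).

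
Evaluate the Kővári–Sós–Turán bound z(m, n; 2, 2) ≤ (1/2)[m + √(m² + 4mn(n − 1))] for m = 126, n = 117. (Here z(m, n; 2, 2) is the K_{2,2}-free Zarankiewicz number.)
z(126, 117; 2, 2) ≤ (1/2)[126 + √(126² + 4·126·117·116)] = (1/2)[126 + √6856164] = 1372.2139

Kővári–Sós–Turán: let r_1, ..., r_126 be the row sums and z = Σ r_i the total number of 1s. Each pair of columns can share at most one row with both entries 1 (else a 2×2 all-ones block appears), so Σ_i C(r_i, 2) ≤ C(117, 2) = 6786. By convexity Σ_i C(r_i, 2) ≥ 126·C(z/126, 2) = z(z − 126)/(2·126), giving z² − 126z − 126·117·116 ≤ 0 and hence z ≤ (1/2)[126 + √(15876 + 4·1710072)] = (1/2)[126 + √6856164] ≈ (1/2)(126 + 2618.4278) = 1372.2139.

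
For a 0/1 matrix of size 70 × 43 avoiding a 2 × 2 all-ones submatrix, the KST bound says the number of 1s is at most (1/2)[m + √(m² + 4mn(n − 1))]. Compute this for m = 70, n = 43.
z(70, 43; 2, 2) ≤ (1/2)[70 + √(70² + 4·70·43·42)] = (1/2)[70 + √510580] = 392.2744

Kővári–Sós–Turán: let r_1, ..., r_70 be the row sums and z = Σ r_i the total number of 1s. Each pair of columns can share at most one row with both entries 1 (else a 2×2 all-ones block appears), so Σ_i C(r_i, 2) ≤ C(43, 2) = 903. By convexity Σ_i C(r_i, 2) ≥ 70·C(z/70, 2) = z(z − 70)/(2·70), giving z² − 70z − 70·43·42 ≤ 0 and hence z ≤ (1/2)[70 + √(4900 + 4·126420)] = (1/2)[70 + √510580] ≈ (1/2)(70 + 714.5488) = 392.2744.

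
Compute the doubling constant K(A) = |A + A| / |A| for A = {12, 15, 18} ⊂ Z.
K = |A + A| / |A| = 5/3

Enumerate A + A = {a + b : a, b ∈ A}. With |A| = 3, there are |A|^2 = 9 ordered sum pairs; collecting distinct values, A + A = {24, 27, 30, 33, 36}, so |A + A| = 5. Thus K = 5/3. Here |A + A| = 2|A| − 1 = 5, the minimum possible — so K = 5/3 is minimal, which holds iff A is an arithmetic progression.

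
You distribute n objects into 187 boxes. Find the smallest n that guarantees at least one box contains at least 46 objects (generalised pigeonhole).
n = (46 − 1)·187 + 1 = 8416

By the generalised pigeonhole principle, to guarantee some box contains ≥ r objects we need more than (r − 1) · k objects total. Threshold: n = (r − 1) · k + 1. With r = 46 and k = 187: n = 45 · 187 + 1 = 8415 + 1 = 8416. For n = 8415 = 45 · 187, we can put exactly 45 objects in every box, avoiding 46 in any single one — so 8416 is tight.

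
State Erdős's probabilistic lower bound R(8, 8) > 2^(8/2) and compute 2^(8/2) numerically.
2^(8/2) = 16; so R(8, 8) > 16

Colour each edge of K_n uniformly at random with red/blue. The expected number of monochromatic K_8 is C(n, 8) · 2 · 2^(−C(8,2)). If C(n, 8) · 2^(1 − C(8,2)) < 1, then with positive probability no monochromatic K_8 exists, so R(8, 8) > n. The standard estimate C(n, 8) ≤ n^8/8! shows this inequality holds whenever n ≤ 2^(8/2) (since 8! · 2^(C(8,2) − 1) > 2^(8^2/2) ≥ n^8). Hence R(8, 8) > 2^(8/2) = 16.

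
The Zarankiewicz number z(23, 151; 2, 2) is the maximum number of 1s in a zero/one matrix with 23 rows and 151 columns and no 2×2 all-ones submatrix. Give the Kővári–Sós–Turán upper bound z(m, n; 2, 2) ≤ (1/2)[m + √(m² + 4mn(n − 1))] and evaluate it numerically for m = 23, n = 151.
z(23, 151; 2, 2) ≤ (1/2)[23 + √(23² + 4·23·151·150)] = (1/2)[23 + √2084329] = 733.3603

Kővári–Sós–Turán: let r_1, ..., r_23 be the row sums and z = Σ r_i the total number of 1s. Each pair of columns can share at most one row with both entries 1 (else a 2×2 all-ones block appears), so Σ_i C(r_i, 2) ≤ C(151, 2) = 11325. By convexity Σ_i C(r_i, 2) ≥ 23·C(z/23, 2) = z(z − 23)/(2·23), giving z² − 23z − 23·151·150 ≤ 0 and hence z ≤ (1/2)[23 + √(529 + 4·520950)] = (1/2)[23 + √2084329] ≈ (1/2)(23 + 1443.7205) = 733.3603.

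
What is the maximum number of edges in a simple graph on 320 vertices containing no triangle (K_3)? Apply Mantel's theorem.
ex(320, K_3) = ⌊320^2/4⌋ = 25600

Mantel (1907): a triangle-free graph on n vertices has at most ⌊n^2/4⌋ edges, with equality for the complete bipartite graph K_{⌊n/2⌋, ⌈n/2⌉}. For n = 320: ⌊320^2/4⌋ = ⌊102400/4⌋ = 25600. The extremal graph is K_{160, 160}, which has 160·160 = 25600 edges.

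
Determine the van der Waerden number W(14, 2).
W(14, 2) = 14 + 1 = 15

A 2-term AP is any pair of integers, so a monochromatic 2-AP exists iff some colour is used at least twice. With 14 colours, the colouring i ↦ i on {1, ..., 14} uses each colour once, avoiding any monochromatic pair, so W(14, 2) > 14. For {1, ..., 15}, pigeonhole forces two integers of the same colour, which form a monochromatic 2-AP. Hence W(14, 2) = 15.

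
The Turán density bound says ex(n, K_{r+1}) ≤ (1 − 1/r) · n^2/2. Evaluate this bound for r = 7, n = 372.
Turán density bound = (6/7) · 372^2/2 = 415152/7 ≈ 59307.4286

Turán's theorem: ex(n, K_{r+1}) is achieved by the complete r-partite Turán graph T(n, r) with parts as balanced as possible, and is at most (1 − 1/r) · n^2/2. For r = 7, n = 372: the density bound is (6/7) · 138384/2 = 415152/7 ≈ 59307.4286. The integer-valued extremum is e(T(372, 7)) = 59307, which is strictly less than the density bound 415152/7 since 7 ∤ 372 (the parts of T(372, 7) cannot all be equal).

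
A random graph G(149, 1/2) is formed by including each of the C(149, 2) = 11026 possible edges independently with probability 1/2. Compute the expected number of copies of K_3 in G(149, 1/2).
E[# K_3] = C(149, 3) · (1/2)^C(3, 2) = 540274 / 2^3 = 270137/4 = 67534.25

For each 3-subset S of vertices (there are C(149, 3) = 540274 such S), let X_S = 1 if S induces a K_3 (all C(3, 2) = 3 edges present). Then P(X_S = 1) = (1/2)^3 = 1/8. By linearity of expectation, E[# K_3] = C(149, 3) · (1/2)^3 = 540274 / 8 = 270137/4 = 67534.25.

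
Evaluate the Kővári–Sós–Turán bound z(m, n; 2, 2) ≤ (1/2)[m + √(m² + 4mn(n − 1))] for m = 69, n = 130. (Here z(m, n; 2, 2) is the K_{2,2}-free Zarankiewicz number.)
z(69, 130; 2, 2) ≤ (1/2)[69 + √(69² + 4·69·130·129)] = (1/2)[69 + √4633281] = 1110.7529

Kővári–Sós–Turán: let r_1, ..., r_69 be the row sums and z = Σ r_i the total number of 1s. Each pair of columns can share at most one row with both entries 1 (else a 2×2 all-ones block appears), so Σ_i C(r_i, 2) ≤ C(130, 2) = 8385. By convexity Σ_i C(r_i, 2) ≥ 69·C(z/69, 2) = z(z − 69)/(2·69), giving z² − 69z − 69·130·129 ≤ 0 and hence z ≤ (1/2)[69 + √(4761 + 4·1157130)] = (1/2)[69 + √4633281] ≈ (1/2)(69 + 2152.5057) = 1110.7529.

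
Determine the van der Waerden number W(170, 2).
W(170, 2) = 170 + 1 = 171

A 2-term AP is any pair of integers, so a monochromatic 2-AP exists iff some colour is used at least twice. With 170 colours, the colouring i ↦ i on {1, ..., 170} uses each colour once, avoiding any monochromatic pair, so W(170, 2) > 170. For {1, ..., 171}, pigeonhole forces two integers of the same colour, which form a monochromatic 2-AP. Hence W(170, 2) = 171.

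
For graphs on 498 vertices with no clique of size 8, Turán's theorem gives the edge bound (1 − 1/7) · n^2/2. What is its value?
Turán density bound = (6/7) · 498^2/2 = 744012/7 ≈ 106287.4286

Turán's theorem: ex(n, K_{r+1}) is achieved by the complete r-partite Turán graph T(n, r) with parts as balanced as possible, and is at most (1 − 1/r) · n^2/2. For r = 7, n = 498: the density bound is (6/7) · 248004/2 = 744012/7 ≈ 106287.4286. The integer-valued extremum is e(T(498, 7)) = 106287, which is strictly less than the density bound 744012/7 since 7 ∤ 498 (the parts of T(498, 7) cannot all be equal).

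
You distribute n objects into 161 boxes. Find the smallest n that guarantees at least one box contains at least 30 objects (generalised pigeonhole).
n = (30 − 1)·161 + 1 = 4670

By the generalised pigeonhole principle, to guarantee some box contains ≥ r objects we need more than (r − 1) · k objects total. Threshold: n = (r − 1) · k + 1. With r = 30 and k = 161: n = 29 · 161 + 1 = 4669 + 1 = 4670. For n = 4669 = 29 · 161, we can put exactly 29 objects in every box, avoiding 30 in any single one — so 4670 is tight.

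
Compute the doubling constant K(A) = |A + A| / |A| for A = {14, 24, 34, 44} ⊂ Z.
K = |A + A| / |A| = 7/4

Enumerate A + A = {a + b : a, b ∈ A}. With |A| = 4, there are |A|^2 = 16 ordered sum pairs; collecting distinct values, A + A = {28, 38, 48, 58, 68, 78, 88}, so |A + A| = 7. Thus K = 7/4. Here |A + A| = 2|A| − 1 = 7, the minimum possible — so K = 7/4 is minimal, which holds iff A is an arithmetic progression.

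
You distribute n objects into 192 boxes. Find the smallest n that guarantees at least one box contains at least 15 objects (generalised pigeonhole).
n = (15 − 1)·192 + 1 = 2689

By the generalised pigeonhole principle, to guarantee some box contains ≥ r objects we need more than (r − 1) · k objects total. Threshold: n = (r − 1) · k + 1. With r = 15 and k = 192: n = 14 · 192 + 1 = 2688 + 1 = 2689. For n = 2688 = 14 · 192, we can put exactly 14 objects in every box, avoiding 15 in any single one — so 2689 is tight.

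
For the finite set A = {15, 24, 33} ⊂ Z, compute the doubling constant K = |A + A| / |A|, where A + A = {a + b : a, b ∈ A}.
K = |A + A| / |A| = 5/3

Enumerate A + A = {a + b : a, b ∈ A}. With |A| = 3, there are |A|^2 = 9 ordered sum pairs; collecting distinct values, A + A = {30, 39, 48, 57, 66}, so |A + A| = 5. Thus K = 5/3. Here |A + A| = 2|A| − 1 = 5, the minimum possible — so K = 5/3 is minimal, which holds iff A is an arithmetic progression.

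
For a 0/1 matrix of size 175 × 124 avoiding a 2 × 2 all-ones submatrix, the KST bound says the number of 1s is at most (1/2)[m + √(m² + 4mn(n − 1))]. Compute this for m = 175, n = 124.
z(175, 124; 2, 2) ≤ (1/2)[175 + √(175² + 4·175·124·123)] = (1/2)[175 + √10707025] = 1723.5795

Kővári–Sós–Turán: let r_1, ..., r_175 be the row sums and z = Σ r_i the total number of 1s. Each pair of columns can share at most one row with both entries 1 (else a 2×2 all-ones block appears), so Σ_i C(r_i, 2) ≤ C(124, 2) = 7626. By convexity Σ_i C(r_i, 2) ≥ 175·C(z/175, 2) = z(z − 175)/(2·175), giving z² − 175z − 175·124·123 ≤ 0 and hence z ≤ (1/2)[175 + √(30625 + 4·2669100)] = (1/2)[175 + √10707025] ≈ (1/2)(175 + 3272.1591) = 1723.5795.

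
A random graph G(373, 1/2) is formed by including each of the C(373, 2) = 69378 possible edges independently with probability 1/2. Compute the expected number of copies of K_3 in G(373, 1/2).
E[# K_3] = C(373, 3) · (1/2)^C(3, 2) = 8579746 / 2^3 = 4289873/4 = 1072468.25

For each 3-subset S of vertices (there are C(373, 3) = 8579746 such S), let X_S = 1 if S induces a K_3 (all C(3, 2) = 3 edges present). Then P(X_S = 1) = (1/2)^3 = 1/8. By linearity of expectation, E[# K_3] = C(373, 3) · (1/2)^3 = 8579746 / 8 = 4289873/4 = 1072468.25.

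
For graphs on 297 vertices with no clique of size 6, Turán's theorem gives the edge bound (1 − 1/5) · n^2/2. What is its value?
Turán density bound = (4/5) · 297^2/2 = 176418/5 ≈ 35283.6

Turán's theorem: ex(n, K_{r+1}) is achieved by the complete r-partite Turán graph T(n, r) with parts as balanced as possible, and is at most (1 − 1/r) · n^2/2. For r = 5, n = 297: the density bound is (4/5) · 88209/2 = 176418/5 ≈ 35283.6. The integer-valued extremum is e(T(297, 5)) = 35283, which is strictly less than the density bound 176418/5 since 5 ∤ 297 (the parts of T(297, 5) cannot all be equal).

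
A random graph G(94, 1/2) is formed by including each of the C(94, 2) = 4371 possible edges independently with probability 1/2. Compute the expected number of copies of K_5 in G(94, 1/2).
E[# K_5] = C(94, 5) · (1/2)^C(5, 2) = 54891018 / 2^10 = 27445509/512 ≈ 53604.509766

For each 5-subset S of vertices (there are C(94, 5) = 54891018 such S), let X_S = 1 if S induces a K_5 (all C(5, 2) = 10 edges present). Then P(X_S = 1) = (1/2)^10 = 1/1024. By linearity of expectation, E[# K_5] = C(94, 5) · (1/2)^10 = 54891018 / 1024 = 27445509/512 ≈ 53604.509766.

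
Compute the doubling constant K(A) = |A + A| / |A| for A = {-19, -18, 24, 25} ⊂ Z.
K = |A + A| / |A| = 9/4

Enumerate A + A = {a + b : a, b ∈ A}. With |A| = 4, there are |A|^2 = 16 ordered sum pairs; collecting distinct values, A + A = {-38, -37, -36, 5, 6, 7, 48, 49, 50}, so |A + A| = 9. Thus K = 9/4. For comparison, the minimum possible |A + A| over all 4-element sets is 2·4 − 1 = 7 (so min K = 7/4), attained only by arithmetic progressions.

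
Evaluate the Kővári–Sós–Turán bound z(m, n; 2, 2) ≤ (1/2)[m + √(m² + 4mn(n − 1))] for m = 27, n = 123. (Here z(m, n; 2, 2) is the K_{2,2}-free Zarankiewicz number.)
z(27, 123; 2, 2) ≤ (1/2)[27 + √(27² + 4·27·123·122)] = (1/2)[27 + √1621377] = 650.1665

Kővári–Sós–Turán: let r_1, ..., r_27 be the row sums and z = Σ r_i the total number of 1s. Each pair of columns can share at most one row with both entries 1 (else a 2×2 all-ones block appears), so Σ_i C(r_i, 2) ≤ C(123, 2) = 7503. By convexity Σ_i C(r_i, 2) ≥ 27·C(z/27, 2) = z(z − 27)/(2·27), giving z² − 27z − 27·123·122 ≤ 0 and hence z ≤ (1/2)[27 + √(729 + 4·405162)] = (1/2)[27 + √1621377] ≈ (1/2)(27 + 1273.333) = 650.1665.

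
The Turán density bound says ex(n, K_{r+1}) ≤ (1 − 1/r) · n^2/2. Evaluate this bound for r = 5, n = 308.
Turán density bound = (4/5) · 308^2/2 = 189728/5 ≈ 37945.6

Turán's theorem: ex(n, K_{r+1}) is achieved by the complete r-partite Turán graph T(n, r) with parts as balanced as possible, and is at most (1 − 1/r) · n^2/2. For r = 5, n = 308: the density bound is (4/5) · 94864/2 = 189728/5 ≈ 37945.6. The integer-valued extremum is e(T(308, 5)) = 37945, which is strictly less than the density bound 189728/5 since 5 ∤ 308 (the parts of T(308, 5) cannot all be equal).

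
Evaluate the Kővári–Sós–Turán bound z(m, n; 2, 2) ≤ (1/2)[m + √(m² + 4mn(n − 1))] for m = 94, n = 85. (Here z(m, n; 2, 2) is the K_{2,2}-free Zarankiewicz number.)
z(94, 85; 2, 2) ≤ (1/2)[94 + √(94² + 4·94·85·84)] = (1/2)[94 + √2693476] = 867.5906

Kővári–Sós–Turán: let r_1, ..., r_94 be the row sums and z = Σ r_i the total number of 1s. Each pair of columns can share at most one row with both entries 1 (else a 2×2 all-ones block appears), so Σ_i C(r_i, 2) ≤ C(85, 2) = 3570. By convexity Σ_i C(r_i, 2) ≥ 94·C(z/94, 2) = z(z − 94)/(2·94), giving z² − 94z − 94·85·84 ≤ 0 and hence z ≤ (1/2)[94 + √(8836 + 4·671160)] = (1/2)[94 + √2693476] ≈ (1/2)(94 + 1641.1813) = 867.5906.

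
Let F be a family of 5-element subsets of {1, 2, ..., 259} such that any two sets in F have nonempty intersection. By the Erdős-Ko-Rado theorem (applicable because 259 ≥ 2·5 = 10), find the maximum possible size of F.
max |F| = C(258, 4) = 180352320

The Erdős-Ko-Rado theorem states: for n ≥ 2k, an intersecting family of k-subsets of an n-element set has size at most C(n − 1, k − 1), with equality for 'star' families {A ⊆ [n] : |A| = k, i ∈ A} (fix an element i). For n = 259, k = 5: C(258, 4) = 180352320.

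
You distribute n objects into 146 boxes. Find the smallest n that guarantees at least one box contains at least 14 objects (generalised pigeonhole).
n = (14 − 1)·146 + 1 = 1899

By the generalised pigeonhole principle, to guarantee some box contains ≥ r objects we need more than (r − 1) · k objects total. Threshold: n = (r − 1) · k + 1. With r = 14 and k = 146: n = 13 · 146 + 1 = 1898 + 1 = 1899. For n = 1898 = 13 · 146, we can put exactly 13 objects in every box, avoiding 14 in any single one — so 1899 is tight.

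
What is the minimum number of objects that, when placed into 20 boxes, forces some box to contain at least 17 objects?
n = (17 − 1)·20 + 1 = 321

By the generalised pigeonhole principle, to guarantee some box contains ≥ r objects we need more than (r − 1) · k objects total. Threshold: n = (r − 1) · k + 1. With r = 17 and k = 20: n = 16 · 20 + 1 = 320 + 1 = 321. For n = 320 = 16 · 20, we can put exactly 16 objects in every box, avoiding 17 in any single one — so 321 is tight.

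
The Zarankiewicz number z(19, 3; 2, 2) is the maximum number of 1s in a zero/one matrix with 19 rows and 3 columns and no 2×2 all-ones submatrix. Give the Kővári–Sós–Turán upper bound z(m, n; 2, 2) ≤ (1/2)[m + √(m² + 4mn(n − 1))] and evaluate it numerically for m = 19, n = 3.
z(19, 3; 2, 2) ≤ (1/2)[19 + √(19² + 4·19·3·2)] = (1/2)[19 + √817] = 23.7916

Kővári–Sós–Turán: let r_1, ..., r_19 be the row sums and z = Σ r_i the total number of 1s. Each pair of columns can share at most one row with both entries 1 (else a 2×2 all-ones block appears), so Σ_i C(r_i, 2) ≤ C(3, 2) = 3. By convexity Σ_i C(r_i, 2) ≥ 19·C(z/19, 2) = z(z − 19)/(2·19), giving z² − 19z − 19·3·2 ≤ 0 and hence z ≤ (1/2)[19 + √(361 + 4·114)] = (1/2)[19 + √817] ≈ (1/2)(19 + 28.5832) = 23.7916.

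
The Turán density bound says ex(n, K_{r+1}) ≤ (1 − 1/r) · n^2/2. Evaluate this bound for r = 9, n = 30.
Turán density bound = (8/9) · 30^2/2 = 400

Turán's theorem: ex(n, K_{r+1}) is achieved by the complete r-partite Turán graph T(n, r) with parts as balanced as possible, and is at most (1 − 1/r) · n^2/2. For r = 9, n = 30: the density bound is (8/9) · 900/2 = 400. The integer-valued extremum is e(T(30, 9)) = 399, which is strictly less than the density bound 400 since 9 ∤ 30 (the parts of T(30, 9) cannot all be equal).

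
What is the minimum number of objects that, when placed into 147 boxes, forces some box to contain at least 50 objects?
n = (50 − 1)·147 + 1 = 7204

By the generalised pigeonhole principle, to guarantee some box contains ≥ r objects we need more than (r − 1) · k objects total. Threshold: n = (r − 1) · k + 1. With r = 50 and k = 147: n = 49 · 147 + 1 = 7203 + 1 = 7204. For n = 7203 = 49 · 147, we can put exactly 49 objects in every box, avoiding 50 in any single one — so 7204 is tight.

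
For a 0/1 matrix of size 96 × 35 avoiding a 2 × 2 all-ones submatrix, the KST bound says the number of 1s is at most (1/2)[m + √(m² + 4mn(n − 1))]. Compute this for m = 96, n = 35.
z(96, 35; 2, 2) ≤ (1/2)[96 + √(96² + 4·96·35·34)] = (1/2)[96 + √466176] = 389.3854

Kővári–Sós–Turán: let r_1, ..., r_96 be the row sums and z = Σ r_i the total number of 1s. Each pair of columns can share at most one row with both entries 1 (else a 2×2 all-ones block appears), so Σ_i C(r_i, 2) ≤ C(35, 2) = 595. By convexity Σ_i C(r_i, 2) ≥ 96·C(z/96, 2) = z(z − 96)/(2·96), giving z² − 96z − 96·35·34 ≤ 0 and hence z ≤ (1/2)[96 + √(9216 + 4·114240)] = (1/2)[96 + √466176] ≈ (1/2)(96 + 682.7708) = 389.3854.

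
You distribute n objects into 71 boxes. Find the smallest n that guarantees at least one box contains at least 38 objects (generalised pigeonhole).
n = (38 − 1)·71 + 1 = 2628

By the generalised pigeonhole principle, to guarantee some box contains ≥ r objects we need more than (r − 1) · k objects total. Threshold: n = (r − 1) · k + 1. With r = 38 and k = 71: n = 37 · 71 + 1 = 2627 + 1 = 2628. For n = 2627 = 37 · 71, we can put exactly 37 objects in every box, avoiding 38 in any single one — so 2628 is tight.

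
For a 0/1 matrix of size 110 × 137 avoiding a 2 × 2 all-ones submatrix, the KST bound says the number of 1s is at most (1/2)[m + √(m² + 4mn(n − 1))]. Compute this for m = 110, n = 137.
z(110, 137; 2, 2) ≤ (1/2)[110 + √(110² + 4·110·137·136)] = (1/2)[110 + √8210180] = 1487.6706

Kővári–Sós–Turán: let r_1, ..., r_110 be the row sums and z = Σ r_i the total number of 1s. Each pair of columns can share at most one row with both entries 1 (else a 2×2 all-ones block appears), so Σ_i C(r_i, 2) ≤ C(137, 2) = 9316. By convexity Σ_i C(r_i, 2) ≥ 110·C(z/110, 2) = z(z − 110)/(2·110), giving z² − 110z − 110·137·136 ≤ 0 and hence z ≤ (1/2)[110 + √(12100 + 4·2049520)] = (1/2)[110 + √8210180] ≈ (1/2)(110 + 2865.3412) = 1487.6706.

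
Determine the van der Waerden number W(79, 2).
W(79, 2) = 79 + 1 = 80

A 2-term AP is any pair of integers, so a monochromatic 2-AP exists iff some colour is used at least twice. With 79 colours, the colouring i ↦ i on {1, ..., 79} uses each colour once, avoiding any monochromatic pair, so W(79, 2) > 79. For {1, ..., 80}, pigeonhole forces two integers of the same colour, which form a monochromatic 2-AP. Hence W(79, 2) = 80.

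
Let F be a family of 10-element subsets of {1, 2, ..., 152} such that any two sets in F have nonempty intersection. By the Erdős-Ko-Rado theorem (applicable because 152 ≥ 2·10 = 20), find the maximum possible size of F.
max |F| = C(151, 9) = 88204324758550

Erdős-Ko-Rado (1961): when n ≥ 2k, max |F| = C(n−1, k−1). The bound is attained by the star {A : i ∈ A} for any fixed i ∈ [n]. Here C(152−1, 10−1) = C(151, 9) = 88204324758550.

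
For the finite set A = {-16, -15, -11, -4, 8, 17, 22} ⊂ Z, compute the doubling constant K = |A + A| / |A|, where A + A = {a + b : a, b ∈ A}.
K = |A + A| / |A| = 26/7

Enumerate A + A = {a + b : a, b ∈ A}. With |A| = 7, there are |A|^2 = 49 ordered sum pairs; collecting distinct values, A + A = {-32, -31, -30, -27, -26, -22, -20, -19, -15, -8, -7, -3, 1, 2, 4, 6, 7, 11, 13, 16, 18, 25, 30, 34, 39, 44}, so |A + A| = 26. Thus K = 26/7. For comparison, the minimum possible |A + A| over all 7-element sets is 2·7 − 1 = 13 (so min K = 13/7), attained only by arithmetic progressions.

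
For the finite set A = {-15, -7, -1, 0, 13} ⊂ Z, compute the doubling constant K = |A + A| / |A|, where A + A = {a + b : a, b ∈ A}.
K = |A + A| / |A| = 14/5

Enumerate A + A = {a + b : a, b ∈ A}. With |A| = 5, there are |A|^2 = 25 ordered sum pairs; collecting distinct values, A + A = {-30, -22, -16, -15, -14, -8, -7, -2, -1, 0, 6, 12, 13, 26}, so |A + A| = 14. Thus K = 14/5. For comparison, the minimum possible |A + A| over all 5-element sets is 2·5 − 1 = 9 (so min K = 9/5), attained only by arithmetic progressions.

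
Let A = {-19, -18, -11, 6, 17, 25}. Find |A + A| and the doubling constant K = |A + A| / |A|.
K = |A + A| / |A| = 20/6 = 10/3

Enumerate A + A = {a + b : a, b ∈ A}. With |A| = 6, there are |A|^2 = 36 ordered sum pairs; collecting distinct values, A + A = {-38, -37, -36, -30, -29, -22, -13, -12, -5, -2, -1, 6, 7, 12, 14, 23, 31, 34, 42, 50}, so |A + A| = 20. Thus K = 20/6 = 10/3. For comparison, the minimum possible |A + A| over all 6-element sets is 2·6 − 1 = 11 (so min K = 11/6), attained only by arithmetic progressions.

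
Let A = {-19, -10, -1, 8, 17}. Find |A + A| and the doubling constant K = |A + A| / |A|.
K = |A + A| / |A| = 9/5

Enumerate A + A = {a + b : a, b ∈ A}. With |A| = 5, there are |A|^2 = 25 ordered sum pairs; collecting distinct values, A + A = {-38, -29, -20, -11, -2, 7, 16, 25, 34}, so |A + A| = 9. Thus K = 9/5. Here |A + A| = 2|A| − 1 = 9, the minimum possible — so K = 9/5 is minimal, which holds iff A is an arithmetic progression.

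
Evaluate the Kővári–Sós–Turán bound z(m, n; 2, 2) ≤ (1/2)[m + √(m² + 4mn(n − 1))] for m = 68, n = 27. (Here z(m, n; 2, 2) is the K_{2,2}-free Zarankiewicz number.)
z(68, 27; 2, 2) ≤ (1/2)[68 + √(68² + 4·68·27·26)] = (1/2)[68 + √195568] = 255.1154

Kővári–Sós–Turán: let r_1, ..., r_68 be the row sums and z = Σ r_i the total number of 1s. Each pair of columns can share at most one row with both entries 1 (else a 2×2 all-ones block appears), so Σ_i C(r_i, 2) ≤ C(27, 2) = 351. By convexity Σ_i C(r_i, 2) ≥ 68·C(z/68, 2) = z(z − 68)/(2·68), giving z² − 68z − 68·27·26 ≤ 0 and hence z ≤ (1/2)[68 + √(4624 + 4·47736)] = (1/2)[68 + √195568] ≈ (1/2)(68 + 442.2307) = 255.1154.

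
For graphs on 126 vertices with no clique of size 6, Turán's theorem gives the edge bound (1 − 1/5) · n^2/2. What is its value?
Turán density bound = (4/5) · 126^2/2 = 31752/5 ≈ 6350.4

Turán's theorem: ex(n, K_{r+1}) is achieved by the complete r-partite Turán graph T(n, r) with parts as balanced as possible, and is at most (1 − 1/r) · n^2/2. For r = 5, n = 126: the density bound is (4/5) · 15876/2 = 31752/5 ≈ 6350.4. The integer-valued extremum is e(T(126, 5)) = 6350, which is strictly less than the density bound 31752/5 since 5 ∤ 126 (the parts of T(126, 5) cannot all be equal).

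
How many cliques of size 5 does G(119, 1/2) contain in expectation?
E[# K_5] = C(119, 5) · (1/2)^C(5, 2) = 182637273 / 2^10 ≈ 178356.711914

For each 5-subset S of vertices (there are C(119, 5) = 182637273 such S), let X_S = 1 if S induces a K_5 (all C(5, 2) = 10 edges present). Then P(X_S = 1) = (1/2)^10 = 1/1024. By linearity of expectation, E[# K_5] = C(119, 5) · (1/2)^10 = 182637273 / 1024 ≈ 178356.711914.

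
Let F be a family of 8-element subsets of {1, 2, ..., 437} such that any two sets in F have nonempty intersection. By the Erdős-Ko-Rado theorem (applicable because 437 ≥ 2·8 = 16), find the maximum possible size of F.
max |F| = C(436, 7) = 566177111207280

Erdős-Ko-Rado (1961): when n ≥ 2k, max |F| = C(n−1, k−1). The bound is attained by the star {A : i ∈ A} for any fixed i ∈ [n]. Here C(437−1, 8−1) = C(436, 7) = 566177111207280.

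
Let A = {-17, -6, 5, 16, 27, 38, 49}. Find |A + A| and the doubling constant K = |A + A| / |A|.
K = |A + A| / |A| = 13/7

Enumerate A + A = {a + b : a, b ∈ A}. With |A| = 7, there are |A|^2 = 49 ordered sum pairs; collecting distinct values, A + A = {-34, -23, -12, -1, 10, 21, 32, 43, 54, 65, 76, 87, 98}, so |A + A| = 13. Thus K = 13/7. Here |A + A| = 2|A| − 1 = 13, the minimum possible — so K = 13/7 is minimal, which holds iff A is an arithmetic progression.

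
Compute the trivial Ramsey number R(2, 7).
R(2, 7) = 7

R(2, k) = k for all k ≥ 2: in a 2-colouring of K_k, either some edge is red (a red K_2) or all edges are blue (a blue K_k). And K_{6} coloured all-blue has no blue K_7, so R(2, 7) > 6. Hence R(2, 7) = 7.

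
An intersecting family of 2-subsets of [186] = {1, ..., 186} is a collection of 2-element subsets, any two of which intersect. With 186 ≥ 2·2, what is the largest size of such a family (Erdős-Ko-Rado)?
max |F| = C(185, 1) = 185

Erdős-Ko-Rado (1961): when n ≥ 2k, max |F| = C(n−1, k−1). The bound is attained by the star {A : i ∈ A} for any fixed i ∈ [n]. Here C(186−1, 2−1) = C(185, 1) = 185.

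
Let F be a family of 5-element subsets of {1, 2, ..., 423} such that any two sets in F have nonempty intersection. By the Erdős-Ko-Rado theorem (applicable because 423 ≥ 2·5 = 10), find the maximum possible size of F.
max |F| = C(422, 4) = 1302706615

The Erdős-Ko-Rado theorem states: for n ≥ 2k, an intersecting family of k-subsets of an n-element set has size at most C(n − 1, k − 1), with equality for 'star' families {A ⊆ [n] : |A| = k, i ∈ A} (fix an element i). For n = 423, k = 5: C(422, 4) = 1302706615.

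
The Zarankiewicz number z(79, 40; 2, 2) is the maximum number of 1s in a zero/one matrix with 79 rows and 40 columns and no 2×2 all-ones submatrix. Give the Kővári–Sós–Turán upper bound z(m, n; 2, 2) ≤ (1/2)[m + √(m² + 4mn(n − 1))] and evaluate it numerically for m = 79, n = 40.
z(79, 40; 2, 2) ≤ (1/2)[79 + √(79² + 4·79·40·39)] = (1/2)[79 + √499201] = 392.7708

Kővári–Sós–Turán: let r_1, ..., r_79 be the row sums and z = Σ r_i the total number of 1s. Each pair of columns can share at most one row with both entries 1 (else a 2×2 all-ones block appears), so Σ_i C(r_i, 2) ≤ C(40, 2) = 780. By convexity Σ_i C(r_i, 2) ≥ 79·C(z/79, 2) = z(z − 79)/(2·79), giving z² − 79z − 79·40·39 ≤ 0 and hence z ≤ (1/2)[79 + √(6241 + 4·123240)] = (1/2)[79 + √499201] ≈ (1/2)(79 + 706.5416) = 392.7708.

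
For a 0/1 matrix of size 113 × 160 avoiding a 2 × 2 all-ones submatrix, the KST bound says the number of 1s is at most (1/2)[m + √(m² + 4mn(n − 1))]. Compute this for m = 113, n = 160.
z(113, 160; 2, 2) ≤ (1/2)[113 + √(113² + 4·113·160·159)] = (1/2)[113 + √11511649] = 1752.9411

Kővári–Sós–Turán: let r_1, ..., r_113 be the row sums and z = Σ r_i the total number of 1s. Each pair of columns can share at most one row with both entries 1 (else a 2×2 all-ones block appears), so Σ_i C(r_i, 2) ≤ C(160, 2) = 12720. By convexity Σ_i C(r_i, 2) ≥ 113·C(z/113, 2) = z(z − 113)/(2·113), giving z² − 113z − 113·160·159 ≤ 0 and hence z ≤ (1/2)[113 + √(12769 + 4·2874720)] = (1/2)[113 + √11511649] ≈ (1/2)(113 + 3392.8821) = 1752.9411.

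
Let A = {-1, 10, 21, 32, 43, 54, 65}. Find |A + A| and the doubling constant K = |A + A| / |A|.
K = |A + A| / |A| = 13/7

Enumerate A + A = {a + b : a, b ∈ A}. With |A| = 7, there are |A|^2 = 49 ordered sum pairs; collecting distinct values, A + A = {-2, 9, 20, 31, 42, 53, 64, 75, 86, 97, 108, 119, 130}, so |A + A| = 13. Thus K = 13/7. Here |A + A| = 2|A| − 1 = 13, the minimum possible — so K = 13/7 is minimal, which holds iff A is an arithmetic progression.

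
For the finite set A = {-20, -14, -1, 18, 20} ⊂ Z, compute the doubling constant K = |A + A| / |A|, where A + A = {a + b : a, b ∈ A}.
K = |A + A| / |A| = 14/5

Enumerate A + A = {a + b : a, b ∈ A}. With |A| = 5, there are |A|^2 = 25 ordered sum pairs; collecting distinct values, A + A = {-40, -34, -28, -21, -15, -2, 0, 4, 6, 17, 19, 36, 38, 40}, so |A + A| = 14. Thus K = 14/5. For comparison, the minimum possible |A + A| over all 5-element sets is 2·5 − 1 = 9 (so min K = 9/5), attained only by arithmetic progressions.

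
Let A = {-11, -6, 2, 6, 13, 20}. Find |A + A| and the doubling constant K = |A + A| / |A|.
K = |A + A| / |A| = 20/6 = 10/3

Enumerate A + A = {a + b : a, b ∈ A}. With |A| = 6, there are |A|^2 = 36 ordered sum pairs; collecting distinct values, A + A = {-22, -17, -12, -9, -5, -4, 0, 2, 4, 7, 8, 9, 12, 14, 15, 19, 22, 26, 33, 40}, so |A + A| = 20. Thus K = 20/6 = 10/3. For comparison, the minimum possible |A + A| over all 6-element sets is 2·6 − 1 = 11 (so min K = 11/6), attained only by arithmetic progressions.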